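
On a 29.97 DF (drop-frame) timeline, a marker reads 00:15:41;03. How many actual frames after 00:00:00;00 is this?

28205

Complete 10-minute blocks: 1, each 17982 frames → 17982.
Remaining 5 whole minutes in the current block: 1800 + 4 × 1798 = 8992 frames.
Within the current minute: 41 × 30 + 3 − 2 = 1231 (labels ;00/;01 skipped at this minute). Total = 17982 + 8992 + 1231 = 28205.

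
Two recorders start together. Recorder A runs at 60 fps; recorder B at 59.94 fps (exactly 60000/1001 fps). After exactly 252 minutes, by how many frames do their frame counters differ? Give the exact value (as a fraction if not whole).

252 min = 15120 s.
A emits 60 × 15120 = 907200 frames; B emits 60000/1001 × 15120 = 129600000/143.
Difference = 129600/143 frames (≈ 906.2937); B is behind A.

129600/143 frames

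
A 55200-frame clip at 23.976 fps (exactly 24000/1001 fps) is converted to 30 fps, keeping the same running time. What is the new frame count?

69069 frames

Target frames = source frames × (target rate / source rate) = 55200 × (30)/(24000/1001) = 55200 × 1001/800 = 69069.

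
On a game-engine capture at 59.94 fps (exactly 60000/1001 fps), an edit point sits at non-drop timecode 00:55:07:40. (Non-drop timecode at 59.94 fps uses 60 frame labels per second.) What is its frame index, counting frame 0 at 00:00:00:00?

Total seconds to the label: (0 × 3600 + 55 × 60 + 7) = 3307.
Frame index = 3307 × 60 + 40 = 198460.

frame 198460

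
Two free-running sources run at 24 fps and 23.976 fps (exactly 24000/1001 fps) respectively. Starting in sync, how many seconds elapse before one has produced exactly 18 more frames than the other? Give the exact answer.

The gap grows by |24000/1001 − 24| = 24/1001 frames per second.
Time for a 18-frame gap: 18 ÷ (24/1001) = 750.75 s.

750.75 seconds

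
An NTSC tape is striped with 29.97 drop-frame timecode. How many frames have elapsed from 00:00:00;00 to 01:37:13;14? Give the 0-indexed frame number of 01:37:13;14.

As if non-drop at 30 labels/s: (1 × 3600 + 37 × 60 + 13) × 30 + 14 = 175004.
Minute boundaries passed: 97; those not divisible by 10: 97 − 9 = 88; dropped labels = 2 × 88 = 176.
Actual frame index = 175004 − 176 = 174828.

174828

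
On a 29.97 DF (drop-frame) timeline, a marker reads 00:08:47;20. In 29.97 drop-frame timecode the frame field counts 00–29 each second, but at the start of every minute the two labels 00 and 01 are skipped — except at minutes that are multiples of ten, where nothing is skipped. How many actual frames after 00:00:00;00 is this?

Complete 10-minute blocks: 0, each 17982 frames → 0.
Remaining 8 whole minutes in the current block: 1800 + 7 × 1798 = 14386 frames.
Within the current minute: 47 × 30 + 20 − 2 = 1428 (labels ;00/;01 skipped at this minute). Total = 0 + 14386 + 1428 = 15814.

15814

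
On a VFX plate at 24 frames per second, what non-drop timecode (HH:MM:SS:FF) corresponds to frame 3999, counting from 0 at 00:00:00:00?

3999 ÷ 24 = 166 full seconds, remainder 15 frames.
166 s = 0 h 2 min 46 s.
Timecode: 00:02:46:15.

00:02:46:15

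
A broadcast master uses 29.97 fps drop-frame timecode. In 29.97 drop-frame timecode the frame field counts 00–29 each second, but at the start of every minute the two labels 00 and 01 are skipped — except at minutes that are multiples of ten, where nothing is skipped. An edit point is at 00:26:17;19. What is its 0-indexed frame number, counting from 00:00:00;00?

47281

Complete 10-minute blocks: 2, each 17982 frames → 35964.
Remaining 6 whole minutes in the current block: 1800 + 5 × 1798 = 10790 frames.
Within the current minute: 17 × 30 + 19 − 2 = 527 (labels ;00/;01 skipped at this minute). Total = 35964 + 10790 + 527 = 47281.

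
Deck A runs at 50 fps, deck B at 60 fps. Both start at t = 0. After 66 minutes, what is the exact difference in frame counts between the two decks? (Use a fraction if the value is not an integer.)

39600 frames

66 min = 3960 s.
A emits 50 × 3960 = 198000 frames; B emits 60 × 3960 = 237600.
Difference = 39600 frames; B is ahead of A.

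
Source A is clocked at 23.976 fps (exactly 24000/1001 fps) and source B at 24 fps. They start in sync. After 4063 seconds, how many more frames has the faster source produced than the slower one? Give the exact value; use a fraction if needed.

97512/1001 frames

A emits 24000/1001 × 4063 = 97512000/1001 frames; B emits 24 × 4063 = 97512.
Difference = 97512/1001 frames (≈ 97.4146); B is ahead of A.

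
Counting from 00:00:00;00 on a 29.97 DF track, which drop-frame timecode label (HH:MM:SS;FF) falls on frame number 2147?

00:01:11;19

Ten DF minutes hold 17982 frames, so frame 2147 lies in block 0 (frames 0–17981) with 2147 frames into that block.
The block's first minute is 1800 frames and the rest 1798 each; 2147 frames reaches minute 1, so 0 × 18 + 1 × 2 = 2 labels have been skipped so far.
Adding those back, label number 2147 + 2 = 2149 at 30 labels/s is 71 s + 19 f = 0 h 1 min 11 s frame 19, i.e. 00:01:11;19.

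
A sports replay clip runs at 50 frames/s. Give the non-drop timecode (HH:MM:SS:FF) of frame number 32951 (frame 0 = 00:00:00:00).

32951 ÷ 50 = 659 full seconds, remainder 1 frame.
659 s = 0 h 10 min 59 s.
Timecode: 00:10:59:01.

00:10:59:01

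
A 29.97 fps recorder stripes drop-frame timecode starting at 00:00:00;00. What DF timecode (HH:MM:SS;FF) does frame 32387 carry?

Ten DF minutes hold 17982 frames, so frame 32387 lies in block 1 (frames 17982–35963) with 14405 frames into that block.
The block's first minute is 1800 frames and the rest 1798 each; 14405 frames reaches minute 8, so 1 × 18 + 8 × 2 = 34 labels have been skipped so far.
Adding those back, label number 32387 + 34 = 32421 at 30 labels/s is 1080 s + 21 f = 0 h 18 min 0 s frame 21, i.e. 00:18:00;21.

00:18:00;21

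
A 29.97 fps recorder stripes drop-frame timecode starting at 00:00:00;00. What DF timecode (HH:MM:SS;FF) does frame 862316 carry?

Each 10-minute DF block holds 10 × 60 × 30 − 9 × 2 = 17982 frames. 862316 ÷ 17982 → 47 full blocks, remainder 17162.
Within the partial block the first minute is 1800 frames and each further minute 1798, so 9 further minute boundaries passed. Total skipped labels = 18 × 47 + 2 × 9 = 864.
Non-drop label index = 862316 + 864 = 863180; at 30 labels/s that is 07:59:32:20, i.e. DF 07:59:32;20.

07:59:32;20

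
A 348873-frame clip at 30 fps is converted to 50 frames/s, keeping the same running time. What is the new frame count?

581455 frames

Target frames = source frames × (target rate / source rate) = 348873 × (50)/(30) = 348873 × 5/3 = 581455.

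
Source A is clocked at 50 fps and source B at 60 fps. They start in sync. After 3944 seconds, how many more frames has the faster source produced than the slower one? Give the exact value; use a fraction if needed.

A emits 50 × 3944 = 197200 frames; B emits 60 × 3944 = 236640.
Difference = 39440 frames; B is ahead of A.

39440 frames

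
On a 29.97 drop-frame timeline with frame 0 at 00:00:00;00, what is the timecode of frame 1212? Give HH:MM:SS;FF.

Ten DF minutes hold 17982 frames, so frame 1212 lies in block 0 (frames 0–17981) with 1212 frames into that block.
The block's first minute is 1800 frames and the rest 1798 each; 1212 frames reaches minute 0, so 0 × 18 + 0 × 2 = 0 labels have been skipped so far.
Adding those back, label number 1212 + 0 = 1212 at 30 labels/s is 40 s + 12 f = 0 h 0 min 40 s frame 12, i.e. 00:00:40;12.

00:00:40;12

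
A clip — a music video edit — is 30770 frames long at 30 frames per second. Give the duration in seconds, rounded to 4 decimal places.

Running time = 30770 × 1/30 = 3077/3 s ≈ 1025.6667 s.

1025.6667 seconds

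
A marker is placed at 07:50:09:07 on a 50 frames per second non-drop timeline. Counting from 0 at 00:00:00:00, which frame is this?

Total seconds to the label: (7 × 3600 + 50 × 60 + 9) = 28209.
Frame index = 28209 × 50 + 7 = 1410457.

1410457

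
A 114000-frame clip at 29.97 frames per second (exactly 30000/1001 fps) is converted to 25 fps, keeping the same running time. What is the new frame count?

Target frames = source frames × (target rate / source rate) = 114000 × (25)/(30000/1001) = 114000 × 1001/1200 = 95095.

95095 frames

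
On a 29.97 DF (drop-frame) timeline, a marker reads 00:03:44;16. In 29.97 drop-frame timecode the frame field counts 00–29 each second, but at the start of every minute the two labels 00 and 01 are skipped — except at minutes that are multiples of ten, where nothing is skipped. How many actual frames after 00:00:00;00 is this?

6730

Complete 10-minute blocks: 0, each 17982 frames → 0.
Remaining 3 whole minutes in the current block: 1800 + 2 × 1798 = 5396 frames.
Within the current minute: 44 × 30 + 16 − 2 = 1334 (labels ;00/;01 skipped at this minute). Total = 0 + 5396 + 1334 = 6730.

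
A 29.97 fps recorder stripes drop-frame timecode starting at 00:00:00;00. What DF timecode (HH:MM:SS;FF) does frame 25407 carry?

00:14:07;23

Ten DF minutes hold 17982 frames, so frame 25407 lies in block 1 (frames 17982–35963) with 7425 frames into that block.
The block's first minute is 1800 frames and the rest 1798 each; 7425 frames reaches minute 4, so 1 × 18 + 4 × 2 = 26 labels have been skipped so far.
Adding those back, label number 25407 + 26 = 25433 at 30 labels/s is 847 s + 23 f = 0 h 14 min 7 s frame 23, i.e. 00:14:07;23.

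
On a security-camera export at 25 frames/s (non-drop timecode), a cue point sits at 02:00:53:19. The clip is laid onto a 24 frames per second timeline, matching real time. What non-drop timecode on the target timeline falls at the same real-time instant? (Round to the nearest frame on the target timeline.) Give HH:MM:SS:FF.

02:00:53:18

Source frame index: (2×3600 + 0×60 + 53) × 25 + 19 = 181344.
Real time: 181344 / (25) = 181344/25 s.
Target frame: (181344/25) × (24) = 4352256/25 ≈ 174090.240 → 174090.
At 24 labels/s: frame 174090 → 02:00:53:18.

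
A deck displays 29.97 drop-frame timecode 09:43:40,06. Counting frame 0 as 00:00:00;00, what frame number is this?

1049556

As if non-drop at 30 labels/s: (9 × 3600 + 43 × 60 + 40) × 30 + 6 = 1050606.
Minute boundaries passed: 583; those not divisible by 10: 583 − 58 = 525; dropped labels = 2 × 525 = 1050.
Actual frame index = 1050606 − 1050 = 1049556.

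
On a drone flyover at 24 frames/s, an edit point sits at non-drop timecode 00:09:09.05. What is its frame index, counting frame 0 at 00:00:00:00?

Total seconds to the label: (0 × 3600 + 9 × 60 + 9) = 549.
Frame index = 549 × 24 + 5 = 13181.

frame 13181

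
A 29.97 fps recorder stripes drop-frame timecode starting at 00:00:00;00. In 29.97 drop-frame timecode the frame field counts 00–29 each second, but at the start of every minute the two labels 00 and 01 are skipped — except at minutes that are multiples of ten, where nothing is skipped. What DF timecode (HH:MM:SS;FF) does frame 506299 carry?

04:41:33;15

Each 10-minute DF block holds 10 × 60 × 30 − 9 × 2 = 17982 frames. 506299 ÷ 17982 → 28 full blocks, remainder 2803.
Within the partial block the first minute is 1800 frames and each further minute 1798, so 1 further minute boundary passed. Total skipped labels = 18 × 28 + 2 × 1 = 506.
Non-drop label index = 506299 + 506 = 506805; at 30 labels/s that is 04:41:33:15, i.e. DF 04:41:33;15.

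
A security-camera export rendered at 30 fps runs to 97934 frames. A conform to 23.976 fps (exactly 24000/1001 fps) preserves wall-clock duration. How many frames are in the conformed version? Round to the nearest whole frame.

78269 frames

Frames at target rate = 97934 × (24000/1001) / (30) = 78347200/1001 ≈ 78268.931.
Nearest whole frame: 78269.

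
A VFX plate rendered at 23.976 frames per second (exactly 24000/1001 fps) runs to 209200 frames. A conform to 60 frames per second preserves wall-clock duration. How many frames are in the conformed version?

523523 frames

Target frames = source frames × (target rate / source rate) = 209200 × (60)/(24000/1001) = 209200 × 1001/400 = 523523.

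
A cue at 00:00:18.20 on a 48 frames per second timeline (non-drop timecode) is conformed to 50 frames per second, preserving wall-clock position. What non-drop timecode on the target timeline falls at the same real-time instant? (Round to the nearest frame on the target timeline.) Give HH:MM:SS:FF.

Source frame index: (0×3600 + 0×60 + 18) × 48 + 20 = 884.
Real time: 884 / (48) = 221/12 s.
Target frame: (221/12) × (50) = 5525/6 ≈ 920.833 → 921.
At 50 labels/s: frame 921 → 00:00:18:21.

00:00:18:21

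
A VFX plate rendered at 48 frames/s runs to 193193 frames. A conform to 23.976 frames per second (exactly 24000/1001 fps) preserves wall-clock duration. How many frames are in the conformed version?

96500 frames

Target frames = source frames × (target rate / source rate) = 193193 × (24000/1001)/(48) = 193193 × 500/1001 = 96500.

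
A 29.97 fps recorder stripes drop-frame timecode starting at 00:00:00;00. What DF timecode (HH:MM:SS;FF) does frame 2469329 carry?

22:53:13;11

Ten DF minutes hold 17982 frames, so frame 2469329 lies in block 137 (frames 2463534–2481515) with 5795 frames into that block.
The block's first minute is 1800 frames and the rest 1798 each; 5795 frames reaches minute 3, so 137 × 18 + 3 × 2 = 2472 labels have been skipped so far.
Adding those back, label number 2469329 + 2472 = 2471801 at 30 labels/s is 82393 s + 11 f = 22 h 53 min 13 s frame 11, i.e. 22:53:13;11.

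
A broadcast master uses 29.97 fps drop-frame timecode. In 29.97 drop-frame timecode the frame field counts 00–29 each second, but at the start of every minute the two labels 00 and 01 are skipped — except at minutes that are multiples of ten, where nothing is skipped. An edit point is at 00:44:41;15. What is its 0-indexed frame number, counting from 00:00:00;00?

80365

Complete 10-minute blocks: 4, each 17982 frames → 71928.
Remaining 4 whole minutes in the current block: 1800 + 3 × 1798 = 7194 frames.
Within the current minute: 41 × 30 + 15 − 2 = 1243 (labels ;00/;01 skipped at this minute). Total = 71928 + 7194 + 1243 = 80365.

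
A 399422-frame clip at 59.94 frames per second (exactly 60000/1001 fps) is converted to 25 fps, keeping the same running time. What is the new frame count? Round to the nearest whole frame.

Frames at target rate = 399422 × (25) / (60000/1001) = 199910711/1200 ≈ 166592.259.
Nearest whole frame: 166592.

166592 frames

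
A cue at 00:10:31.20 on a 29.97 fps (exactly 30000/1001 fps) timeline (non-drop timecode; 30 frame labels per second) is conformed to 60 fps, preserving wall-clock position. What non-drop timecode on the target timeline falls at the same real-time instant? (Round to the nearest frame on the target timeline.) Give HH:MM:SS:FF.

00:10:32:18

Source frame index: (0×3600 + 10×60 + 31) × 30 + 20 = 18950.
Real time: 18950 / (30000/1001) = 379379/600 s.
Target frame: (379379/600) × (60) = 379379/10 ≈ 37937.900 → 37938.
At 60 labels/s: frame 37938 → 00:10:32:18.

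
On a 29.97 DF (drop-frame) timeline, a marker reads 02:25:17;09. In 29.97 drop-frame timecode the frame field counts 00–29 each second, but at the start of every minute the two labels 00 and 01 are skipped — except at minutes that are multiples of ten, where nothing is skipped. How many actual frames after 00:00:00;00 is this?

Complete 10-minute blocks: 14, each 17982 frames → 251748.
Remaining 5 whole minutes in the current block: 1800 + 4 × 1798 = 8992 frames.
Within the current minute: 17 × 30 + 9 − 2 = 517 (labels ;00/;01 skipped at this minute). Total = 251748 + 8992 + 517 = 261257.

261257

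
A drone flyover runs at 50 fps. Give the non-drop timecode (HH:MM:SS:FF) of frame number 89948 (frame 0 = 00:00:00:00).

00:29:58:48

89948 ÷ 50 = 1798 full seconds, remainder 48 frames.
1798 s = 0 h 29 min 58 s.
Timecode: 00:29:58:48.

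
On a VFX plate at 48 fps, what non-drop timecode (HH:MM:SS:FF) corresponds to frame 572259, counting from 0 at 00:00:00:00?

572259 ÷ 48 = 11922 full seconds, remainder 3 frames.
11922 s = 3 h 18 min 42 s.
Timecode: 03:18:42:03.

03:18:42:03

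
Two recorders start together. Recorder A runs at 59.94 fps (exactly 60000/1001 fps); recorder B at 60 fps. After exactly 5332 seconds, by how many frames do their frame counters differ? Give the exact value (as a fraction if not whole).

A emits 60000/1001 × 5332 = 319920000/1001 frames; B emits 60 × 5332 = 319920.
Difference = 319920/1001 frames (≈ 319.6004); B is ahead of A.

319920/1001 frames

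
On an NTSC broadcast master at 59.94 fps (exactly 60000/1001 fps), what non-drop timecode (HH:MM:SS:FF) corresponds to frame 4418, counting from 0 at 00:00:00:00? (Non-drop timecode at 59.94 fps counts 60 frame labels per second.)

00:01:13:38

4418 ÷ 60 = 73 full seconds, remainder 38 frames.
73 s = 0 h 1 min 13 s.
Timecode: 00:01:13:38.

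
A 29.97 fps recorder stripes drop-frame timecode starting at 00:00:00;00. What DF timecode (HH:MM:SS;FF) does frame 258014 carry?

Ten DF minutes hold 17982 frames, so frame 258014 lies in block 14 (frames 251748–269729) with 6266 frames into that block.
The block's first minute is 1800 frames and the rest 1798 each; 6266 frames reaches minute 3, so 14 × 18 + 3 × 2 = 258 labels have been skipped so far.
Adding those back, label number 258014 + 258 = 258272 at 30 labels/s is 8609 s + 2 f = 2 h 23 min 29 s frame 2, i.e. 02:23:29;02.

02:23:29;02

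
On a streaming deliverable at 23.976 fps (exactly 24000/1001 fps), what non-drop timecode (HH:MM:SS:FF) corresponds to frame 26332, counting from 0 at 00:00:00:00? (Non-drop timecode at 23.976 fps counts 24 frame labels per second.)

00:18:17:04

26332 ÷ 24 = 1097 full seconds, remainder 4 frames.
1097 s = 0 h 18 min 17 s.
Timecode: 00:18:17:04.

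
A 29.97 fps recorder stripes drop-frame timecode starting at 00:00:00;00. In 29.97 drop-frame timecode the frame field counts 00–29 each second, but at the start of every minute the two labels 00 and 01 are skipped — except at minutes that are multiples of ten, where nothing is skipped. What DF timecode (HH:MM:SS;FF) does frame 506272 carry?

04:41:32;18

Each 10-minute DF block holds 10 × 60 × 30 − 9 × 2 = 17982 frames. 506272 ÷ 17982 → 28 full blocks, remainder 2776.
Within the partial block the first minute is 1800 frames and each further minute 1798, so 1 further minute boundary passed. Total skipped labels = 18 × 28 + 2 × 1 = 506.
Non-drop label index = 506272 + 506 = 506778; at 30 labels/s that is 04:41:32:18, i.e. DF 04:41:32;18.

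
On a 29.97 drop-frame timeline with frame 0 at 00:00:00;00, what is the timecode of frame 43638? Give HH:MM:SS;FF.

00:24:16;02

Ten DF minutes hold 17982 frames, so frame 43638 lies in block 2 (frames 35964–53945) with 7674 frames into that block.
The block's first minute is 1800 frames and the rest 1798 each; 7674 frames reaches minute 4, so 2 × 18 + 4 × 2 = 44 labels have been skipped so far.
Adding those back, label number 43638 + 44 = 43682 at 30 labels/s is 1456 s + 2 f = 0 h 24 min 16 s frame 2, i.e. 00:24:16;02.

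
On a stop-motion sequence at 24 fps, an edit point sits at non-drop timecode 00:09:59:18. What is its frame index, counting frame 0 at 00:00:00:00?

14394

Total seconds to the label: (0 × 3600 + 9 × 60 + 59) = 599.
Frame index = 599 × 24 + 18 = 14394.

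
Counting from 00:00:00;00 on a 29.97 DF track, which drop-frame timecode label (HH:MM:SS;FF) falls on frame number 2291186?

Each 10-minute DF block holds 10 × 60 × 30 − 9 × 2 = 17982 frames. 2291186 ÷ 17982 → 127 full blocks, remainder 7472.
Within the partial block the first minute is 1800 frames and each further minute 1798, so 4 further minute boundaries passed. Total skipped labels = 18 × 127 + 2 × 4 = 2294.
Non-drop label index = 2291186 + 2294 = 2293480; at 30 labels/s that is 21:14:09:10, i.e. DF 21:14:09;10.

21:14:09;10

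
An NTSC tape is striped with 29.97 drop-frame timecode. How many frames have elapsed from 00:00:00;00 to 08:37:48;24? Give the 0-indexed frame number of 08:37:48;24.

931132

Complete 10-minute blocks: 51, each 17982 frames → 917082.
Remaining 7 whole minutes in the current block: 1800 + 6 × 1798 = 12588 frames.
Within the current minute: 48 × 30 + 24 − 2 = 1462 (labels ;00/;01 skipped at this minute). Total = 917082 + 12588 + 1462 = 931132.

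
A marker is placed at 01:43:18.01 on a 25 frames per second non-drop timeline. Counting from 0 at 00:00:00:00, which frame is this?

frame 154951

Total seconds to the label: (1 × 3600 + 43 × 60 + 18) = 6198.
Frame index = 6198 × 25 + 1 = 154951.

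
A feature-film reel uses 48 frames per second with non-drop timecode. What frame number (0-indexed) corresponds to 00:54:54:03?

Total seconds to the label: (0 × 3600 + 54 × 60 + 54) = 3294.
Frame index = 3294 × 48 + 3 = 158115.

frame 158115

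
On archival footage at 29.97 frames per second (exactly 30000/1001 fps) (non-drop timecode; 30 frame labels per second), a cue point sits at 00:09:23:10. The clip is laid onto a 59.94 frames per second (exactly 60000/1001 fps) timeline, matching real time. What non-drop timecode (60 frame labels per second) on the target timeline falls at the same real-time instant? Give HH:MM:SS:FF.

Source frame index: (0×3600 + 9×60 + 23) × 30 + 10 = 16900.
Real time: 16900 / (30000/1001) = 169169/300 s.
Target frame: (169169/300) × (60000/1001) = 33800.
At 60 labels/s: frame 33800 → 00:09:23:20.

00:09:23:20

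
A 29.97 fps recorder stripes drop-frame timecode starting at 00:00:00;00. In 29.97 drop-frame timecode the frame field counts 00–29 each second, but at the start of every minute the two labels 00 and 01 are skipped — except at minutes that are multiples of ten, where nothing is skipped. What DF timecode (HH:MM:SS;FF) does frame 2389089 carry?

22:08:36;01

Ten DF minutes hold 17982 frames, so frame 2389089 lies in block 132 (frames 2373624–2391605) with 15465 frames into that block.
The block's first minute is 1800 frames and the rest 1798 each; 15465 frames reaches minute 8, so 132 × 18 + 8 × 2 = 2392 labels have been skipped so far.
Adding those back, label number 2389089 + 2392 = 2391481 at 30 labels/s is 79716 s + 1 f = 22 h 8 min 36 s frame 1, i.e. 22:08:36;01.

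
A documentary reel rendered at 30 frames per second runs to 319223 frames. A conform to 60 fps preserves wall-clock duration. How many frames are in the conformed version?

Target frames = source frames × (target rate / source rate) = 319223 × (60)/(30) = 319223 × 2 = 638446.

638446 frames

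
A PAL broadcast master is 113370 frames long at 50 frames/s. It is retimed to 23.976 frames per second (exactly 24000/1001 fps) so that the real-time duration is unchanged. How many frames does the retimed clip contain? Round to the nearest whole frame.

Frames at target rate = 113370 × (24000/1001) / (50) = 54417600/1001 ≈ 54363.237.
Nearest whole frame: 54363.

54363 frames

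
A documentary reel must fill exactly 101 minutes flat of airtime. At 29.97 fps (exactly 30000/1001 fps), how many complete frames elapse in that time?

101 min = 6060 s.
Frames = 6060 × 30000/1001 = 181800000/1001 ≈ 181618.3816.
Complete frames: 181618.

181618 frames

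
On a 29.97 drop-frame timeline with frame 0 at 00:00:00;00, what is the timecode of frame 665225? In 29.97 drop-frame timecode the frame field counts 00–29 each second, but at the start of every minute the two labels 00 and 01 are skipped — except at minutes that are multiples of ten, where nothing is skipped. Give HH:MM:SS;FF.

Each 10-minute DF block holds 10 × 60 × 30 − 9 × 2 = 17982 frames. 665225 ÷ 17982 → 36 full blocks, remainder 17873.
Within the partial block the first minute is 1800 frames and each further minute 1798, so 9 further minute boundaries passed. Total skipped labels = 18 × 36 + 2 × 9 = 666.
Non-drop label index = 665225 + 666 = 665891; at 30 labels/s that is 06:09:56:11, i.e. DF 06:09:56;11.

06:09:56;11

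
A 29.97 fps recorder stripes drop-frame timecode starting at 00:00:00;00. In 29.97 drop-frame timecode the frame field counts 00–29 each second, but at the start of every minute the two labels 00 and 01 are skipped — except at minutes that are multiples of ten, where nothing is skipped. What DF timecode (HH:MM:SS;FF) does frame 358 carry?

00:00:11;28

Ten DF minutes hold 17982 frames, so frame 358 lies in block 0 (frames 0–17981) with 358 frames into that block.
The block's first minute is 1800 frames and the rest 1798 each; 358 frames reaches minute 0, so 0 × 18 + 0 × 2 = 0 labels have been skipped so far.
Adding those back, label number 358 + 0 = 358 at 30 labels/s is 11 s + 28 f = 0 h 0 min 11 s frame 28, i.e. 00:00:11;28.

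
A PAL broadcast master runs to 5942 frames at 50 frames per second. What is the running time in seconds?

Running time = 5942 / (50) = 118.84 s.

118.84 seconds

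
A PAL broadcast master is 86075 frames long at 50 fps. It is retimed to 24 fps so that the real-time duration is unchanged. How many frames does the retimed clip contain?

Target frames = source frames × (target rate / source rate) = 86075 × (24)/(50) = 86075 × 12/25 = 41316.

41316 frames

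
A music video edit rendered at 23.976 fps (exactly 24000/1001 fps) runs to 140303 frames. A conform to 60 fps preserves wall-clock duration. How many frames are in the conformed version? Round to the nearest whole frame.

351108 frames

Frames at target rate = 140303 × (60) / (24000/1001) = 140443303/400 ≈ 351108.258.
Nearest whole frame: 351108.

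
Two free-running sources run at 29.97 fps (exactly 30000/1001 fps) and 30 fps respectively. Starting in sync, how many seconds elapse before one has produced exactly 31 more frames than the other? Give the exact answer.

The gap grows by |30 − 30000/1001| = 30/1001 frames per second.
Time for a 31-frame gap: 31 ÷ (30/1001) = 31031/30 s.

31031/30 seconds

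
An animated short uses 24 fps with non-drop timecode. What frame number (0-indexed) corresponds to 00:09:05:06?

Total seconds to the label: (0 × 3600 + 9 × 60 + 5) = 545.
Frame index = 545 × 24 + 6 = 13086.

13086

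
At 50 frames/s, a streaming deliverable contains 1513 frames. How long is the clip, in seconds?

30.26 seconds

Running time = 1513 / (50) = 30.26 s.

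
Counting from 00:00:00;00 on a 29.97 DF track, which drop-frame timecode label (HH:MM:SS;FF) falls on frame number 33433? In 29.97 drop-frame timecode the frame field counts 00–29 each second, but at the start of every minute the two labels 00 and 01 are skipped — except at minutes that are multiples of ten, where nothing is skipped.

Ten DF minutes hold 17982 frames, so frame 33433 lies in block 1 (frames 17982–35963) with 15451 frames into that block.
The block's first minute is 1800 frames and the rest 1798 each; 15451 frames reaches minute 8, so 1 × 18 + 8 × 2 = 34 labels have been skipped so far.
Adding those back, label number 33433 + 34 = 33467 at 30 labels/s is 1115 s + 17 f = 0 h 18 min 35 s frame 17, i.e. 00:18:35;17.

00:18:35;17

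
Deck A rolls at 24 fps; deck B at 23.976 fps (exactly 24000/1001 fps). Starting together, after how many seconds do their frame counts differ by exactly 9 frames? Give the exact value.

The gap grows by |24000/1001 − 24| = 24/1001 frames per second.
Time for a 9-frame gap: 9 ÷ (24/1001) = 375.375 s.

375.375 seconds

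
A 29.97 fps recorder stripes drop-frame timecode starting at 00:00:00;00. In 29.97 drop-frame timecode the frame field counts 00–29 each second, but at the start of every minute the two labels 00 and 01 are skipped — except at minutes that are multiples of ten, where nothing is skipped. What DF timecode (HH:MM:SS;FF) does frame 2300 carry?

00:01:16;22

Ten DF minutes hold 17982 frames, so frame 2300 lies in block 0 (frames 0–17981) with 2300 frames into that block.
The block's first minute is 1800 frames and the rest 1798 each; 2300 frames reaches minute 1, so 0 × 18 + 1 × 2 = 2 labels have been skipped so far.
Adding those back, label number 2300 + 2 = 2302 at 30 labels/s is 76 s + 22 f = 0 h 1 min 16 s frame 22, i.e. 00:01:16;22.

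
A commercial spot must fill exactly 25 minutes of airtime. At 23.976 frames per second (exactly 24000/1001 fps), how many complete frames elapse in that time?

25 min = 1500 s.
Frames = 1500 × 24000/1001 = 36000000/1001 ≈ 35964.0360.
Complete frames: 35964.

35964 frames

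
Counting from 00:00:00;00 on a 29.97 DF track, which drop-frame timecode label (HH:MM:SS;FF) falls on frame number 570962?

05:17:31;04

Each 10-minute DF block holds 10 × 60 × 30 − 9 × 2 = 17982 frames. 570962 ÷ 17982 → 31 full blocks, remainder 13520.
Within the partial block the first minute is 1800 frames and each further minute 1798, so 7 further minute boundaries passed. Total skipped labels = 18 × 31 + 2 × 7 = 572.
Non-drop label index = 570962 + 572 = 571534; at 30 labels/s that is 05:17:31:04, i.e. DF 05:17:31;04.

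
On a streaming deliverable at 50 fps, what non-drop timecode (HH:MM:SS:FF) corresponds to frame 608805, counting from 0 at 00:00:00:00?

608805 ÷ 50 = 12176 full seconds, remainder 5 frames.
12176 s = 3 h 22 min 56 s.
Timecode: 03:22:56:05.

03:22:56:05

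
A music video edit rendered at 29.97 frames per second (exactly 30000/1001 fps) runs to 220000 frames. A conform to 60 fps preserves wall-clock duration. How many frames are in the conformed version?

440440 frames

Target frames = source frames × (target rate / source rate) = 220000 × (60)/(30000/1001) = 220000 × 1001/500 = 440440.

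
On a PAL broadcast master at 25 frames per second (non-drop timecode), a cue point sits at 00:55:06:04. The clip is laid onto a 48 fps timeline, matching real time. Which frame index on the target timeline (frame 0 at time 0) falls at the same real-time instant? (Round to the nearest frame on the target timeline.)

frame 158696

Source frame index: (0×3600 + 55×60 + 6) × 25 + 4 = 82654.
Real time: 82654 / (25) = 82654/25 s.
Target frame: (82654/25) × (48) = 3967392/25 ≈ 158695.680 → 158696.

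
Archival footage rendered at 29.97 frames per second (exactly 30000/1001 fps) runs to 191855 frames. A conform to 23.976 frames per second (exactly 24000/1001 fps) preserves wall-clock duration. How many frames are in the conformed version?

153484 frames

Target frames = source frames × (target rate / source rate) = 191855 × (24000/1001)/(30000/1001) = 191855 × 4/5 = 153484.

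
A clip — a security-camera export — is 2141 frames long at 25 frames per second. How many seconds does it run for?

Running time = 2141 / (25) = 85.64 s.

85.64 seconds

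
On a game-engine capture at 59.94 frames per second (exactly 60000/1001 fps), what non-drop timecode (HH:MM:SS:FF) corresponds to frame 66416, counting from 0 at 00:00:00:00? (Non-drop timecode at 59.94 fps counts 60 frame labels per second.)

66416 ÷ 60 = 1106 full seconds, remainder 56 frames.
1106 s = 0 h 18 min 26 s.
Timecode: 00:18:26:56.

00:18:26:56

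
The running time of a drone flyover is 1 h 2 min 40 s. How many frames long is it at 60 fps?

1 h 2 min 40 s = 3760 s.
Frames = 3760 × 60 = 225600.

225600 frames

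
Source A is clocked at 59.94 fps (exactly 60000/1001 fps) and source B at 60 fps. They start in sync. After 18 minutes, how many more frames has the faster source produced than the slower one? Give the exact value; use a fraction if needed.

18 min = 1080 s.
A emits 60000/1001 × 1080 = 64800000/1001 frames; B emits 60 × 1080 = 64800.
Difference = 64800/1001 frames (≈ 64.7353); B is ahead of A.

64800/1001 frames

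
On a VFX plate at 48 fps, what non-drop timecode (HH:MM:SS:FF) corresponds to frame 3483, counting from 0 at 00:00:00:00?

00:01:12:27

3483 ÷ 48 = 72 full seconds, remainder 27 frames.
72 s = 0 h 1 min 12 s.
Timecode: 00:01:12:27.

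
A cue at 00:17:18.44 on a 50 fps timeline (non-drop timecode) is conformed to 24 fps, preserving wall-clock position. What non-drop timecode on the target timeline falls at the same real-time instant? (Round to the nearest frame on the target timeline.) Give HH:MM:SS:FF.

Source frame index: (0×3600 + 17×60 + 18) × 50 + 44 = 51944.
Real time: 51944 / (50) = 25972/25 s.
Target frame: (25972/25) × (24) = 623328/25 ≈ 24933.120 → 24933.
At 24 labels/s: frame 24933 → 00:17:18:21.

00:17:18:21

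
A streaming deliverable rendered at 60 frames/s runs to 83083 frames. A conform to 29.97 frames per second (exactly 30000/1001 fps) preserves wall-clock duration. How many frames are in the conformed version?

Target frames = source frames × (target rate / source rate) = 83083 × (30000/1001)/(60) = 83083 × 500/1001 = 41500.

41500 frames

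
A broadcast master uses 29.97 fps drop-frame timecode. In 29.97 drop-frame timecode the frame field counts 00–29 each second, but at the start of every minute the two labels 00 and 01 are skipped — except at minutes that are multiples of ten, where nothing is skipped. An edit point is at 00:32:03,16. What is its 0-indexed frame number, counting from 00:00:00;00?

Complete 10-minute blocks: 3, each 17982 frames → 53946.
Remaining 2 whole minutes in the current block: 1800 + 1 × 1798 = 3598 frames.
Within the current minute: 3 × 30 + 16 − 2 = 104 (labels ;00/;01 skipped at this minute). Total = 53946 + 3598 + 104 = 57648.

57648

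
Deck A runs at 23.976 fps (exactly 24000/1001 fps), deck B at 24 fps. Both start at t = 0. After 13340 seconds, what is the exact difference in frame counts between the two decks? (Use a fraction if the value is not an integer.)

A emits 24000/1001 × 13340 = 320160000/1001 frames; B emits 24 × 13340 = 320160.
Difference = 320160/1001 frames (≈ 319.8402); B is ahead of A.

320160/1001 frames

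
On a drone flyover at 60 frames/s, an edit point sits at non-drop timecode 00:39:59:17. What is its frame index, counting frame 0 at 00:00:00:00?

frame 143957

Total seconds to the label: (0 × 3600 + 39 × 60 + 59) = 2399.
Frame index = 2399 × 60 + 17 = 143957.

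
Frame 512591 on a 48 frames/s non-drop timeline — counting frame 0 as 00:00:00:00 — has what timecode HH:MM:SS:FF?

02:57:58:47

512591 ÷ 48 = 10678 full seconds, remainder 47 frames.
10678 s = 2 h 57 min 58 s.
Timecode: 02:57:58:47.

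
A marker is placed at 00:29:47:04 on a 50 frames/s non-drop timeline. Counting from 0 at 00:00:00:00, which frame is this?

Total seconds to the label: (0 × 3600 + 29 × 60 + 47) = 1787.
Frame index = 1787 × 50 + 4 = 89354.

frame 89354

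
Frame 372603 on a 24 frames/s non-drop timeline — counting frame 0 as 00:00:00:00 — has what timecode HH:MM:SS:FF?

372603 ÷ 24 = 15525 full seconds, remainder 3 frames.
15525 s = 4 h 18 min 45 s.
Timecode: 04:18:45:03.

04:18:45:03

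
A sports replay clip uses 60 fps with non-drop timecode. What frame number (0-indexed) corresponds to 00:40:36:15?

146175

Total seconds to the label: (0 × 3600 + 40 × 60 + 36) = 2436.
Frame index = 2436 × 60 + 15 = 146175.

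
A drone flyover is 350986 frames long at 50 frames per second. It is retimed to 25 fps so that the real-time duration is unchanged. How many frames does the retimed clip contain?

Frames at target rate = 350986 × (25) / (50) = 175493.

175493 frames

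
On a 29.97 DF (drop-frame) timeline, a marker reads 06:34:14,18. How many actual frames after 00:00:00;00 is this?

As if non-drop at 30 labels/s: (6 × 3600 + 34 × 60 + 14) × 30 + 18 = 709638.
Minute boundaries passed: 394; those not divisible by 10: 394 − 39 = 355; dropped labels = 2 × 355 = 710.
Actual frame index = 709638 − 710 = 708928.

708928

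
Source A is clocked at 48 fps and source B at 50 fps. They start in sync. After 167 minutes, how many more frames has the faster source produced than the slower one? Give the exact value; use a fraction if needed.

167 min = 10020 s.
A emits 48 × 10020 = 480960 frames; B emits 50 × 10020 = 501000.
Difference = 20040 frames; B is ahead of A.

20040 frames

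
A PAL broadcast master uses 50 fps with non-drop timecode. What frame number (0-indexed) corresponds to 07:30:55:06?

frame 1352756

Total seconds to the label: (7 × 3600 + 30 × 60 + 55) = 27055.
Frame index = 27055 × 50 + 6 = 1352756.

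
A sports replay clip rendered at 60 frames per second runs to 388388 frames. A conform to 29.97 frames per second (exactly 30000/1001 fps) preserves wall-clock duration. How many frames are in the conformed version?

194000 frames

Target frames = source frames × (target rate / source rate) = 388388 × (30000/1001)/(60) = 388388 × 500/1001 = 194000.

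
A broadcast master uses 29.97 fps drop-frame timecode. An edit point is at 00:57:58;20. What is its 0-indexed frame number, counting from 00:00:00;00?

104256

As if non-drop at 30 labels/s: (0 × 3600 + 57 × 60 + 58) × 30 + 20 = 104360.
Minute boundaries passed: 57; those not divisible by 10: 57 − 5 = 52; dropped labels = 2 × 52 = 104.
Actual frame index = 104360 − 104 = 104256.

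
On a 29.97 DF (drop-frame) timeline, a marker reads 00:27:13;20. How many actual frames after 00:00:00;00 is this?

48960

Complete 10-minute blocks: 2, each 17982 frames → 35964.
Remaining 7 whole minutes in the current block: 1800 + 6 × 1798 = 12588 frames.
Within the current minute: 13 × 30 + 20 − 2 = 408 (labels ;00/;01 skipped at this minute). Total = 35964 + 12588 + 408 = 48960.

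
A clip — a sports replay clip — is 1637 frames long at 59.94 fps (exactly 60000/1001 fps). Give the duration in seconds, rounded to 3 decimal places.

Running time = 1637 × 1001/60000 = 1638637/60000 s ≈ 27.311 s.

27.311 seconds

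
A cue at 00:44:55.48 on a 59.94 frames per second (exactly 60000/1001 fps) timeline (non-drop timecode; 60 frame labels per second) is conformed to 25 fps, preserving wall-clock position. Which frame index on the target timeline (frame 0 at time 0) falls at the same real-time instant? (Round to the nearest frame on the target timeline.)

frame 67462

Source frame index: (0×3600 + 44×60 + 55) × 60 + 48 = 161748.
Real time: 161748 / (60000/1001) = 13492479/5000 s.
Target frame: (13492479/5000) × (25) = 13492479/200 ≈ 67462.395 → 67462.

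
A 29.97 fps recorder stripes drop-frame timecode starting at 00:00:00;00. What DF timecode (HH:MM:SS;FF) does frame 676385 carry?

Each 10-minute DF block holds 10 × 60 × 30 − 9 × 2 = 17982 frames. 676385 ÷ 17982 → 37 full blocks, remainder 11051.
Within the partial block the first minute is 1800 frames and each further minute 1798, so 6 further minute boundaries passed. Total skipped labels = 18 × 37 + 2 × 6 = 678.
Non-drop label index = 676385 + 678 = 677063; at 30 labels/s that is 06:16:08:23, i.e. DF 06:16:08;23.

06:16:08;23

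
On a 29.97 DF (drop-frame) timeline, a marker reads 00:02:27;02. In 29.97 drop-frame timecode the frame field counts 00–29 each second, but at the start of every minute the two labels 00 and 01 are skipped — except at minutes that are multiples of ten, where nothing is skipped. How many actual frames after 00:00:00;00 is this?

As if non-drop at 30 labels/s: (0 × 3600 + 2 × 60 + 27) × 30 + 2 = 4412.
Minute boundaries passed: 2; those not divisible by 10: 2 − 0 = 2; dropped labels = 2 × 2 = 4.
Actual frame index = 4412 − 4 = 4408.

4408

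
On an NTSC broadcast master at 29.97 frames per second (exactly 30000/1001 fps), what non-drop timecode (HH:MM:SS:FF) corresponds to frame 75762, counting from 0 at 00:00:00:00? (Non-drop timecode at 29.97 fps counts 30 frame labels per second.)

75762 ÷ 30 = 2525 full seconds, remainder 12 frames.
2525 s = 0 h 42 min 5 s.
Timecode: 00:42:05:12.

00:42:05:12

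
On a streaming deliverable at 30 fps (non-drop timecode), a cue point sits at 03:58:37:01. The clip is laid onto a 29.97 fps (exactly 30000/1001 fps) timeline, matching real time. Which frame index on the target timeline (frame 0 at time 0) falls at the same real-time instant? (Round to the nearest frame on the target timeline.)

Source frame index: (3×3600 + 58×60 + 37) × 30 + 1 = 429511.
Real time: 429511 / (30) = 429511/30 s.
Target frame: (429511/30) × (30000/1001) = 429511000/1001 ≈ 429081.918 → 429082.

frame 429082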